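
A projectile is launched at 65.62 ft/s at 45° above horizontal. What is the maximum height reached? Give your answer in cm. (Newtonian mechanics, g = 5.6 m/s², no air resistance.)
H = v₀²sin²(θ)/(2g) (with unit conversion) = 1786.0 cm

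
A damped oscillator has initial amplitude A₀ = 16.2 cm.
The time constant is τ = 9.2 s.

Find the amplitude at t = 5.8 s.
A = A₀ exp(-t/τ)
A = A₀ exp(−t/τ) = 16.2×exp(−5.8/9.2) = 8.624 cm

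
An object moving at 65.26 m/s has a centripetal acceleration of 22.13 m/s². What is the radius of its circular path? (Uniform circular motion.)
r = v²/a_c = 65.26²/22.13 = 192.45 m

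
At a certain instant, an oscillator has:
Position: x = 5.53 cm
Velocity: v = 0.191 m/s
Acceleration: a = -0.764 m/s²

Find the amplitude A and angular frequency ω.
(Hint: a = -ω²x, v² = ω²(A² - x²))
a = −ω²x → ω = √(|a|/x) = √(0.764/0.0553) = 3.717 rad/s
v² = ω²(A² − x²) → A = √(x² + v²/ω²) = √(0.0553² + 0.191²/3.717²) = 0.07549 m = 7.549 cm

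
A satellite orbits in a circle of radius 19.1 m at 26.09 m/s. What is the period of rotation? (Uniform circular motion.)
T = 2πr/v = 2π×19.1/26.09 = 4.6 s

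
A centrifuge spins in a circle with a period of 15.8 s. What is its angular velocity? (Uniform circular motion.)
ω = 2π/T = 2π/15.8 = 0.3977 rad/s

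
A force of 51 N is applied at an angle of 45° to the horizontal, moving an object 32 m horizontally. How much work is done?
W = Fd cosθ = 51×32×cos(45°) = 1154.0 J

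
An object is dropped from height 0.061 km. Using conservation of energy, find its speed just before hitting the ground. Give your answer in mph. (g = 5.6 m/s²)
mgh = ½mv² → v = √(2gh) = √(2×5.6×61) = 26.14 m/s = 58.47 mph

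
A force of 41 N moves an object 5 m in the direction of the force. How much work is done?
W = Fd = 41×5 = 205.0 J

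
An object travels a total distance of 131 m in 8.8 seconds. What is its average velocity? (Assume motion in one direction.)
v_avg = Δd / Δt = 131 / 8.8 = 14.89 m/s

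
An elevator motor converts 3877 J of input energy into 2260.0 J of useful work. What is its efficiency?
η = W_out/W_in = 2260.0/3877 = 0.5829 = 58.29%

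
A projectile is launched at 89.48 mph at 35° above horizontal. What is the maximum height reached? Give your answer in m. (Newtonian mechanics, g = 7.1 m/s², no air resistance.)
H = v₀²sin²(θ)/(2g) (with unit conversion) = 37.07 m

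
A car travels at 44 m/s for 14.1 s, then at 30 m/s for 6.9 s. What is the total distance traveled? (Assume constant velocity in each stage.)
d₁ = v₁t₁ = 44 × 14.1 = 620.4 m
d₂ = v₂t₂ = 30 × 6.9 = 207 m
d_total = 620.4 + 207 = 827.4 m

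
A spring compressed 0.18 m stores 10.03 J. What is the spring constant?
PE = ½kx² → k = 2PE/x² = 2×10.03/0.18² = 619.1 N/m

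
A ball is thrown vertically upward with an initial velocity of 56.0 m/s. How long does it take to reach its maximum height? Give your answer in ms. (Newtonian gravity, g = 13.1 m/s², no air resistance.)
t_up = v₀/g (with unit conversion) = 4275.0 ms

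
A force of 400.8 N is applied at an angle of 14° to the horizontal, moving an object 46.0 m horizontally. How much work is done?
W = Fd cosθ = 400.8×46.0×cos(14°) = 17889.0 J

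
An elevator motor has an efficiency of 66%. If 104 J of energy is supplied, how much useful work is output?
W_out = η × W_in = 0.66 × 104 = 68.64 J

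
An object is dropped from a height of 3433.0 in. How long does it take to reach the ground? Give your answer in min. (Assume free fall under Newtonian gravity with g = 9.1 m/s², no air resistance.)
t = √(2h/g) (with unit conversion) = 0.07296 min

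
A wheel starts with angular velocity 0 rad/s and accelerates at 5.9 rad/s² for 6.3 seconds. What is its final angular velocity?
ω = ω₀ + αt = 0 + 5.9 × 6.3 = 37.17 rad/s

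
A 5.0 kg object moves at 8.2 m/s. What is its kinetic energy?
KE = ½mv² = ½×5.0×8.2² = 168.1 J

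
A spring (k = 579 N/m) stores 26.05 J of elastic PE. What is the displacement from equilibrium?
PE = ½kx² → x = √(2PE/k) = √(2×26.05/579) = 0.3 m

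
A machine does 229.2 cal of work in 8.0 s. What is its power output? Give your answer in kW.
P = W/t = 959 J / 8 s = 119.9 W = 0.1199 kW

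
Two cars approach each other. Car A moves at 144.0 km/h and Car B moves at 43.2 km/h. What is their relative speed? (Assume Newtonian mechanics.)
v_rel = v_A + v_B = 144.0 + 43.2 = 187.2 km/h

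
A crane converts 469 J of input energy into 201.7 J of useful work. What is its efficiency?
η = W_out/W_in = 201.7/469 = 0.4301 = 43.01%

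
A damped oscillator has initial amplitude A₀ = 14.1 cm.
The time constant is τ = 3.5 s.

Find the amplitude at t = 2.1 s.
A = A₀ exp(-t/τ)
A = A₀ exp(−t/τ) = 14.1×exp(−2.1/3.5) = 7.738 cm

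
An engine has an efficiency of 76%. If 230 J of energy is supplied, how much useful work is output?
W_out = η × W_in = 0.76 × 230 = 174.8 J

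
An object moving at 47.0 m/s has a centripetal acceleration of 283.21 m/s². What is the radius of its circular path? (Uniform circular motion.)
r = v²/a_c = 47.0²/283.21 = 7.8 m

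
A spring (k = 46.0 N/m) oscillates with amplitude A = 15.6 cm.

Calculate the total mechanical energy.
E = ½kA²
E = ½kA² = ½×46.0×(0.156)² = 0.5597 J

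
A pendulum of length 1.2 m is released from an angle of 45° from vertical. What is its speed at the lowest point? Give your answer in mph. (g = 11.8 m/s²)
h = L(1 − cosθ) = 1.2×(1 − cos45°) = 0.3515 m
v = √(2gh) = √(2×11.8×0.3515) = 2.88 m/s = 6.443 mph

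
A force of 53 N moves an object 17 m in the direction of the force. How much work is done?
W = Fd = 53×17 = 901.0 J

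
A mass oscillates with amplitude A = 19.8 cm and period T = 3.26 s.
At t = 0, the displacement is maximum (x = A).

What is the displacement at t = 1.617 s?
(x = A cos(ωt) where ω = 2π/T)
ω = 2π/T = 2π/3.26 = 1.927 rad/s
x = A cos(ωt) = 19.8×cos(1.927×1.617) = -19.79 cm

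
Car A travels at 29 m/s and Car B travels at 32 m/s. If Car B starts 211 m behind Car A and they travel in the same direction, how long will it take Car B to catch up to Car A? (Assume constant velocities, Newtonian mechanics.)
Relative speed: v_rel = 32 - 29 = 3 m/s
Time to catch: t = d₀/v_rel = 211/3 = 70.33 s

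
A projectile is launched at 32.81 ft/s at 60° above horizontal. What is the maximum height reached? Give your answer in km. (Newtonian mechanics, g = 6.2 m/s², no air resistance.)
H = v₀²sin²(θ)/(2g) (with unit conversion) = 0.006049 km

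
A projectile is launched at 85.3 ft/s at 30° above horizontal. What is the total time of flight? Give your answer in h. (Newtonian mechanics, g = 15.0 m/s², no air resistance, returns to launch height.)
T = 2v₀sin(θ)/g (with unit conversion) = 0.0004815 h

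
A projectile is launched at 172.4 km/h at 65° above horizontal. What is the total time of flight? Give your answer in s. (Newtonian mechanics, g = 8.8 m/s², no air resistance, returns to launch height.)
T = 2v₀sin(θ)/g (with unit conversion) = 9.864 s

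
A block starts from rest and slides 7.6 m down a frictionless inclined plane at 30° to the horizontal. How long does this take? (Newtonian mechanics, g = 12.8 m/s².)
a = g sin(θ) = 12.8 × sin(30°) = 6.4 m/s²
t = √(2d/a) = √(2 × 7.6 / 6.4) = 1.54 s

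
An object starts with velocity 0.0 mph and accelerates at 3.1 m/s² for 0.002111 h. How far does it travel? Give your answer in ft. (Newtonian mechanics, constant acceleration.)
d = v₀t + ½at² (with unit conversion) = 293.7 ft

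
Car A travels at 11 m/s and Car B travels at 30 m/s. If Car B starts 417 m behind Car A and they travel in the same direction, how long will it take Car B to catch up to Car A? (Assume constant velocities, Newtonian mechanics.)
Relative speed: v_rel = 30 - 11 = 19 m/s
Time to catch: t = d₀/v_rel = 417/19 = 21.95 s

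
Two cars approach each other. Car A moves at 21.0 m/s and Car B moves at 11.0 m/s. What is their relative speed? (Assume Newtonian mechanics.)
v_rel = v_A + v_B = 21.0 + 11.0 = 32.0 m/s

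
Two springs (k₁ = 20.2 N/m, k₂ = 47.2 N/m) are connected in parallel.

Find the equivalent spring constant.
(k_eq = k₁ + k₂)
k_eq = k₁ + k₂ = 20.2 + 47.2 = 67.4 N/m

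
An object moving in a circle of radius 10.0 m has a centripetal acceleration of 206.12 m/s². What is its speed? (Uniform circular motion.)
v = √(a_c × r) = √(206.12 × 10.0) = 45.4 m/s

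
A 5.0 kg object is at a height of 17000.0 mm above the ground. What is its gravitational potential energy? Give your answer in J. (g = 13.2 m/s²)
PE = mgh = 5 kg × 13.2 m/s² × 17 m = 1122 J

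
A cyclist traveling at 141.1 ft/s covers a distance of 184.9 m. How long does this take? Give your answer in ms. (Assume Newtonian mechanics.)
t = d/v (with unit conversion) = 4299.0 ms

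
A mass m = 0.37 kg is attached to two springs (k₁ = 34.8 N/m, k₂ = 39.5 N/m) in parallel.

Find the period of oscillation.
k_eq = k₁+k₂ = 74.3 N/m
T = 2π√(m/k_eq) = 2π√(0.37/74.3) = 0.4434 s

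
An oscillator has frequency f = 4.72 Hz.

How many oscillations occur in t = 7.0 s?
n = f×t = 4.72×7.0 = 33.04 oscillations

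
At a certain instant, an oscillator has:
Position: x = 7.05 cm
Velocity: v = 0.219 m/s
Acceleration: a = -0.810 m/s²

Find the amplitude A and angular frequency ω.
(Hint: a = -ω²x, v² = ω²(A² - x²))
a = −ω²x → ω = √(|a|/x) = √(0.81/0.0705) = 3.39 rad/s
v² = ω²(A² − x²) → A = √(x² + v²/ω²) = √(0.0705² + 0.219²/3.39²) = 0.09563 m = 9.563 cm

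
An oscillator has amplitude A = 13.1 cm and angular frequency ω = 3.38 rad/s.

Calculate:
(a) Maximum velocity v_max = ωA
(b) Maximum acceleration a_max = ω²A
v_max = ωA = 3.38×0.131 = 0.4428 m/s
a_max = ω²A = 3.38²×0.131 = 1.497 m/s²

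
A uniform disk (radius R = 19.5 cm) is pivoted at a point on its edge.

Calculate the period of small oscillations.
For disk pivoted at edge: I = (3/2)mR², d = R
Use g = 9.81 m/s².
I/m = (3/2)R² = 0.05704 m²; d = R = 0.195 m
T = 2π√((3/2)R²/(gR)) = 2π√(3R/(2g)) = 1.085 s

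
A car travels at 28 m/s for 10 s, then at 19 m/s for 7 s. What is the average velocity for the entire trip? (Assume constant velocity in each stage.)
d₁ = v₁t₁ = 28 × 10 = 280 m
d₂ = v₂t₂ = 19 × 7 = 133 m
d_total = 413 m, t_total = 17 s
v_avg = d_total/t_total = 413/17 = 24.29 m/s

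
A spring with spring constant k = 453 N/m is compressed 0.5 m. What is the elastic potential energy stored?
PE = ½kx² = ½×453×0.5² = 56.62 J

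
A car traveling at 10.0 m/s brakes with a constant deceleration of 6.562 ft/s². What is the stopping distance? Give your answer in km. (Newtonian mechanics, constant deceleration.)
d = v₀² / (2a) (with unit conversion) = 0.025 km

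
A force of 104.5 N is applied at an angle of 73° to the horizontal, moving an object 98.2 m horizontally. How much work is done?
W = Fd cosθ = 104.5×98.2×cos(73°) = 3000.3 J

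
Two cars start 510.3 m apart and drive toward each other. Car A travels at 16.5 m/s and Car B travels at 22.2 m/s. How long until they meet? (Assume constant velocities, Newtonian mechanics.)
Combined speed: v_combined = 16.5 + 22.2 = 38.7 m/s
Time to meet: t = d/38.7 = 510.3/38.7 = 13.19 s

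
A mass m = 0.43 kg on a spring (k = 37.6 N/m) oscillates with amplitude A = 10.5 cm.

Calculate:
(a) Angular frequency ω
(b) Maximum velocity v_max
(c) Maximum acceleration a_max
ω = √(k/m) = √(37.6/0.43) = 9.351 rad/s
v_max = ωA = 9.351×0.105 = 0.9819 m/s
a_max = ω²A = 9.351²×0.105 = 9.181 m/s²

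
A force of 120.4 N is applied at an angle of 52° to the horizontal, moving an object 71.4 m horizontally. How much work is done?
W = Fd cosθ = 120.4×71.4×cos(52°) = 5292.6 J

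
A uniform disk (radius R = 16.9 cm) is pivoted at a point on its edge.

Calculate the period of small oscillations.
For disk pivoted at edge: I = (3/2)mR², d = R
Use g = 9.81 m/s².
I/m = (3/2)R² = 0.04284 m²; d = R = 0.169 m
T = 2π√((3/2)R²/(gR)) = 2π√(3R/(2g)) = 1.01 s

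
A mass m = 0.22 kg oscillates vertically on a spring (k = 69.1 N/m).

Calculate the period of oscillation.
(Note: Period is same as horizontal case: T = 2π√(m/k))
T = 2π√(m/k) = 2π√(0.22/69.1) = 0.3545 s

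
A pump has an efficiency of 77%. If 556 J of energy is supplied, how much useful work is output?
W_out = η × W_in = 0.77 × 556 = 428.12 J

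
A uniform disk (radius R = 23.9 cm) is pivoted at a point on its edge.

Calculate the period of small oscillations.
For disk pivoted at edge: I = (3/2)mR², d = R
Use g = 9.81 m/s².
I/m = (3/2)R² = 0.08568 m²; d = R = 0.239 m
T = 2π√((3/2)R²/(gR)) = 2π√(3R/(2g)) = 1.201 s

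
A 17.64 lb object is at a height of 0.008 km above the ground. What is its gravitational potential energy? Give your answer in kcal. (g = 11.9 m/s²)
PE = mgh = 8.001 kg × 11.9 m/s² × 8 m = 761.7 J = 0.1821 kcal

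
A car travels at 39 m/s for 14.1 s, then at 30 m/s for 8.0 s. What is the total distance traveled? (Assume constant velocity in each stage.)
d₁ = v₁t₁ = 39 × 14.1 = 549.9 m
d₂ = v₂t₂ = 30 × 8.0 = 240 m
d_total = 549.9 + 240 = 789.9 m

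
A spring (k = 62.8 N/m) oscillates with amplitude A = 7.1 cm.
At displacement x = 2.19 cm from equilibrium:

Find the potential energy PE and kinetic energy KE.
E_total = ½kA² = ½×62.8×(0.071)² = 0.1583 J
PE = ½kx² = ½×62.8×(0.0219)² = 0.01506 J
KE = E_total − PE = 0.1432 J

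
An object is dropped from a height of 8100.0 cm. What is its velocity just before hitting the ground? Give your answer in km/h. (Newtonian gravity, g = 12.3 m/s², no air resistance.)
v = √(2gh) (with unit conversion) = 160.7 km/h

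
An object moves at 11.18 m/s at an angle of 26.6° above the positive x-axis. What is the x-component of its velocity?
vₓ = v cos(θ) = 11.18 × cos(26.6°) = 10.0 m/s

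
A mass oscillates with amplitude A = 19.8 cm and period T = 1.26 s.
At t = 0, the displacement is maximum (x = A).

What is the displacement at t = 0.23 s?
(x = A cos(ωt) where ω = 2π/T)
ω = 2π/T = 2π/1.26 = 4.987 rad/s
x = A cos(ωt) = 19.8×cos(4.987×0.23) = 8.143 cm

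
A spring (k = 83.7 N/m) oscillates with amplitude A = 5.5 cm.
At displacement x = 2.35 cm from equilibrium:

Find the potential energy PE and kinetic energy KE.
E_total = ½kA² = ½×83.7×(0.055)² = 0.1266 J
PE = ½kx² = ½×83.7×(0.0235)² = 0.02311 J
KE = E_total − PE = 0.1035 J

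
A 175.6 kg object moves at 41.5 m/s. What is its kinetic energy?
KE = ½mv² = ½×175.6×41.5² = 151213.5 J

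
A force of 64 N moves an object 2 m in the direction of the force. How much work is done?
W = Fd = 64×2 = 128.0 J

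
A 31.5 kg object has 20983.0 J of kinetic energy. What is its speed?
KE = ½mv² → v = √(2KE/m) = √(2×20983.0/31.5) = 36.5 m/s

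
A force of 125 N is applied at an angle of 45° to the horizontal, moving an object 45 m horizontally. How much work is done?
W = Fd cosθ = 125×45×cos(45°) = 3977.5 J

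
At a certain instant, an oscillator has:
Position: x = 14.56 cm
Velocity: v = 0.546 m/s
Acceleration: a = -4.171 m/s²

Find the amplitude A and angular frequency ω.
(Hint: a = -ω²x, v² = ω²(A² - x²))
a = −ω²x → ω = √(|a|/x) = √(4.171/0.1456) = 5.352 rad/s
v² = ω²(A² − x²) → A = √(x² + v²/ω²) = √(0.1456² + 0.546²/5.352²) = 0.1778 m = 17.78 cm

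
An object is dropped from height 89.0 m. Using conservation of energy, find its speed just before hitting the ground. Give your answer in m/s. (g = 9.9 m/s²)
mgh = ½mv² → v = √(2gh) = √(2×9.9×89) = 41.98 m/s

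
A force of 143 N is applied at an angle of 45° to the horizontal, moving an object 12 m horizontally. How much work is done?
W = Fd cosθ = 143×12×cos(45°) = 1213.4 J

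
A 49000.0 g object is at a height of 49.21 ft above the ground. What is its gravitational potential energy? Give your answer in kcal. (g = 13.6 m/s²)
PE = mgh = 49 kg × 13.6 m/s² × 15 m = 9995 J = 2.389 kcal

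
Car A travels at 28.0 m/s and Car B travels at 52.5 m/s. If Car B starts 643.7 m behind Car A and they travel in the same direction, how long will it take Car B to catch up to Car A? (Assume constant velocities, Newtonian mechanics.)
Relative speed: v_rel = 52.5 - 28.0 = 24.5 m/s
Time to catch: t = d₀/v_rel = 643.7/24.5 = 26.27 s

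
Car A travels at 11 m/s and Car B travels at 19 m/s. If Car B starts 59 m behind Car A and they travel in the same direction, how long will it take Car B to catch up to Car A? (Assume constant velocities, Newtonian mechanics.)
Relative speed: v_rel = 19 - 11 = 8 m/s
Time to catch: t = d₀/v_rel = 59/8 = 7.38 s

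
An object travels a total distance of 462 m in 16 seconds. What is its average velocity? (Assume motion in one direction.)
v_avg = Δd / Δt = 462 / 16 = 28.88 m/s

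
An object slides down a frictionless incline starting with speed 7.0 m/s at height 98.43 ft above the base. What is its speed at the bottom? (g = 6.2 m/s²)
½mv₀² + mgh = ½mv² → v = √(v₀² + 2gh) = √(7² + 2×6.2×30) = 20.52 m/s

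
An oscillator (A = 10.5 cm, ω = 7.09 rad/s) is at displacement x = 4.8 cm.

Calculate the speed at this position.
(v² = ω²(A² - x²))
v = ω√(A² − x²) = 7.09×√(0.105² − 0.048²) = 0.6621 m/s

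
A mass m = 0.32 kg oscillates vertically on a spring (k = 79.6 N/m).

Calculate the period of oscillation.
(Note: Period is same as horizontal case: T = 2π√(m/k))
T = 2π√(m/k) = 2π√(0.32/79.6) = 0.3984 s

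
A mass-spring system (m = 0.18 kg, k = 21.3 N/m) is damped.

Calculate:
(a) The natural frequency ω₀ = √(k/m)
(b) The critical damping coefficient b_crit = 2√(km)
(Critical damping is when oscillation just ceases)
ω₀ = √(k/m) = √(21.3/0.18) = 10.88 rad/s
b_crit = 2√(km) = 2√(21.3×0.18) = 3.916 kg/s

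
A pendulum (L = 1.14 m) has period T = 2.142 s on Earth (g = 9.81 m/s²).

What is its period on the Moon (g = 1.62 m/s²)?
T = 2π√(L/g), so T_moon/T_earth = √(g_earth/g_moon)
T_moon = 2π√(1.14/1.62) = 5.271 s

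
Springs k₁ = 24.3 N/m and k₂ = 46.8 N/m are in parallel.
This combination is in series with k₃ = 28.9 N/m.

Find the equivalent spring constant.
k₁₂ = k₁ + k₂ = 71.1 N/m (parallel)
1/k_eq = 1/k₁₂ + 1/k₃ → k_eq = 20.55 N/m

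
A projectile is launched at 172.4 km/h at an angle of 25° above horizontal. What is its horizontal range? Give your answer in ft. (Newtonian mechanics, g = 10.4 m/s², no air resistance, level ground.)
R = v₀² sin(2θ) / g (with unit conversion) = 554.2 ft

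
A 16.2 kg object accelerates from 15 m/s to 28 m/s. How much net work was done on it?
W_net = ΔKE = ½m(v₂² − v₁²) = ½×16.2×(28² − 15²) = 4527.9 J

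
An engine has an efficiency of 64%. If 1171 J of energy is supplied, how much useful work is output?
W_out = η × W_in = 0.64 × 1171 = 749.44 J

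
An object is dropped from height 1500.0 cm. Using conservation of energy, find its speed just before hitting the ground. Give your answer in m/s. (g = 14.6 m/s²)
mgh = ½mv² → v = √(2gh) = √(2×14.6×15) = 20.93 m/s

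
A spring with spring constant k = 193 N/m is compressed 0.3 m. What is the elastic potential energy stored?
PE = ½kx² = ½×193×0.3² = 8.685 J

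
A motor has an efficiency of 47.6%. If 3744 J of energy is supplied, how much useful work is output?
W_out = η × W_in = 0.476 × 3744 = 1782.1 J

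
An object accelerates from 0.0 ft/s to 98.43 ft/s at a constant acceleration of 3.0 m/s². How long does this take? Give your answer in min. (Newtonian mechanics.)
t = (v - v₀)/a (with unit conversion) = 0.1667 min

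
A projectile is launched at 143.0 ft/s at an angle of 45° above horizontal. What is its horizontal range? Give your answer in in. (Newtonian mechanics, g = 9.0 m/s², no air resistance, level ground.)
R = v₀² sin(2θ) / g (with unit conversion) = 8310.0 in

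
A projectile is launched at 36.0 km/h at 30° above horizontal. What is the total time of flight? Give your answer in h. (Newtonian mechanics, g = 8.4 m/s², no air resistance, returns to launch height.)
T = 2v₀sin(θ)/g (with unit conversion) = 0.0003307 h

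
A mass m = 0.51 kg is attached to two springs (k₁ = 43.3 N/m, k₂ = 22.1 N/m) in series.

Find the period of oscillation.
k_eq = k₁k₂/(k₁+k₂) = 14.63 N/m
T = 2π√(m/k_eq) = 2π√(0.51/14.63) = 1.173 s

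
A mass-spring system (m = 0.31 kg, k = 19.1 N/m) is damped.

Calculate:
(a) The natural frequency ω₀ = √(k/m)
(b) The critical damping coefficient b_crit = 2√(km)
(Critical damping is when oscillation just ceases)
ω₀ = √(k/m) = √(19.1/0.31) = 7.849 rad/s
b_crit = 2√(km) = 2√(19.1×0.31) = 4.867 kg/s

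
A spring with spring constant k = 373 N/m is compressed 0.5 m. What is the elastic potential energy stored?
PE = ½kx² = ½×373×0.5² = 46.62 J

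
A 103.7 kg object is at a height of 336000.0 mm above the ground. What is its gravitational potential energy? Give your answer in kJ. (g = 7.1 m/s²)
PE = mgh = 103.7 kg × 7.1 m/s² × 336 m = 2.474e+05 J = 247.4 kJ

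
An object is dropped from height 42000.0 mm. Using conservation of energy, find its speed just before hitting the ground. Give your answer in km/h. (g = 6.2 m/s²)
mgh = ½mv² → v = √(2gh) = √(2×6.2×42) = 22.82 m/s = 82.16 km/h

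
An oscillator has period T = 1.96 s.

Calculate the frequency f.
f = 1/T = 1/1.96 = 0.5102 Hz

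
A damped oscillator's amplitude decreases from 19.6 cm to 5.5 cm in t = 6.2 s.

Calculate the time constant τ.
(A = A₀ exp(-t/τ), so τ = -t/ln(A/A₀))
A/A₀ = 5.5/19.6 = 0.2806; ln(A/A₀) = -1.271
τ = −t/ln(A/A₀) = −6.2/-1.271 = 4.879 s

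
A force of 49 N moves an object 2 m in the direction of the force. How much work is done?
W = Fd = 49×2 = 98.0 J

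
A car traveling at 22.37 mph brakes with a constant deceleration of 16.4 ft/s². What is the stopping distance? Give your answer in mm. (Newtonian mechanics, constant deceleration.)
d = v₀² / (2a) (with unit conversion) = 10000.0 mm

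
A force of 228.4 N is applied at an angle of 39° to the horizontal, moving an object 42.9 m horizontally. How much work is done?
W = Fd cosθ = 228.4×42.9×cos(39°) = 7614.8 J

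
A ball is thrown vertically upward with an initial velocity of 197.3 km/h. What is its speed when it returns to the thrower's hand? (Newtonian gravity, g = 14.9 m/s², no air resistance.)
By conservation of energy, the ball returns at the same speed = 197.3 km/h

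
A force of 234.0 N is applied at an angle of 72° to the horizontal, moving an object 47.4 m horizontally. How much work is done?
W = Fd cosθ = 234.0×47.4×cos(72°) = 3427.5 J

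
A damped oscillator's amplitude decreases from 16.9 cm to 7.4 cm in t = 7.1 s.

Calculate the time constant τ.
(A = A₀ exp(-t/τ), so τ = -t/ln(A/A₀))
A/A₀ = 7.4/16.9 = 0.4379; ln(A/A₀) = -0.8258
τ = −t/ln(A/A₀) = −7.1/-0.8258 = 8.597 s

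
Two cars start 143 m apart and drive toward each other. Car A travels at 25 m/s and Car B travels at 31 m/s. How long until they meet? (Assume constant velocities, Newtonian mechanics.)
Combined speed: v_combined = 25 + 31 = 56 m/s
Time to meet: t = d/56 = 143/56 = 2.55 s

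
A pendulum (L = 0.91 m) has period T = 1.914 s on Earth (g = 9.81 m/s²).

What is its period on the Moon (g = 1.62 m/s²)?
T = 2π√(L/g), so T_moon/T_earth = √(g_earth/g_moon)
T_moon = 2π√(0.91/1.62) = 4.709 s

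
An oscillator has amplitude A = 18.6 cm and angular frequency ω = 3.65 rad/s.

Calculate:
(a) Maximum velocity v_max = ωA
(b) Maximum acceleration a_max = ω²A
v_max = ωA = 3.65×0.186 = 0.6789 m/s
a_max = ω²A = 3.65²×0.186 = 2.478 m/s²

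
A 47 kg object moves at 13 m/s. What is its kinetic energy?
KE = ½mv² = ½×47×13² = 3971.5 J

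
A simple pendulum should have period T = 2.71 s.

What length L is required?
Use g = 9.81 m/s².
T = 2π√(L/g) → L = g(T/2π)² = 9.81×(2.71/2π)² = 1.825 m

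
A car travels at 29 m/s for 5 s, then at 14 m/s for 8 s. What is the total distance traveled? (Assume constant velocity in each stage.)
d₁ = v₁t₁ = 29 × 5 = 145 m
d₂ = v₂t₂ = 14 × 8 = 112 m
d_total = 145 + 112 = 257 m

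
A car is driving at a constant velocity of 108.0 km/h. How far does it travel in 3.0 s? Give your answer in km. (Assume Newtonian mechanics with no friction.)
d = vt (with unit conversion) = 0.09 km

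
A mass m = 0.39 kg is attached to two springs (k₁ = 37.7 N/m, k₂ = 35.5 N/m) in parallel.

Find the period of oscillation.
k_eq = k₁+k₂ = 73.2 N/m
T = 2π√(m/k_eq) = 2π√(0.39/73.2) = 0.4586 s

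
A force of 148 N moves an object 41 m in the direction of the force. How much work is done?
W = Fd = 148×41 = 6068.0 J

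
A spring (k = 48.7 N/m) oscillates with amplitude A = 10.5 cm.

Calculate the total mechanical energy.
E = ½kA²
E = ½kA² = ½×48.7×(0.105)² = 0.2685 J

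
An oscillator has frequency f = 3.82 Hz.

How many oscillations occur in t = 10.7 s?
n = f×t = 3.82×10.7 = 40.87 oscillations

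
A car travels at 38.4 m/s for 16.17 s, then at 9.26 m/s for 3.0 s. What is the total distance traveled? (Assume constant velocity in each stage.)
d₁ = v₁t₁ = 38.4 × 16.17 = 620.928 m
d₂ = v₂t₂ = 9.26 × 3.0 = 27.78 m
d_total = 620.928 + 27.78 = 648.71 m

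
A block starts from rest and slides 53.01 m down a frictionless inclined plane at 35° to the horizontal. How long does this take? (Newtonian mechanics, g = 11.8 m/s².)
a = g sin(θ) = 11.8 × sin(35°) = 6.77 m/s²
t = √(2d/a) = √(2 × 53.01 / 6.77) = 3.96 s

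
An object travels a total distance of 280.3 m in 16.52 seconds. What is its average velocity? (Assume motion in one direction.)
v_avg = Δd / Δt = 280.3 / 16.52 = 16.97 m/s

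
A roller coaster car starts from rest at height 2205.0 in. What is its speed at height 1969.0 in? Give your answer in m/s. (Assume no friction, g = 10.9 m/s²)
mgh₁ = ½mv₂² + mgh₂ → v₂ = √(2g(h₁−h₂)) = √(2×10.9×(56.01−50.01)) = 11.43 m/s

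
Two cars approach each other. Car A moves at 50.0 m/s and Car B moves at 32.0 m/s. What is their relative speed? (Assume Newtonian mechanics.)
v_rel = v_A + v_B = 50.0 + 32.0 = 82.0 m/s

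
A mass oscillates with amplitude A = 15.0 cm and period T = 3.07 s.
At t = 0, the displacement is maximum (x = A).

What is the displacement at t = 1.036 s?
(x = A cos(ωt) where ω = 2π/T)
ω = 2π/T = 2π/3.07 = 2.047 rad/s
x = A cos(ωt) = 15.0×cos(2.047×1.036) = -7.834 cm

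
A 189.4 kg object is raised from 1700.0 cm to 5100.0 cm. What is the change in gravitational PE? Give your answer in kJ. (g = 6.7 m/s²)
ΔPE = mg(h₂ − h₁) = 189.4 kg × 6.7 m/s² × (51 − 17) m = 4.315e+04 J = 43.15 kJ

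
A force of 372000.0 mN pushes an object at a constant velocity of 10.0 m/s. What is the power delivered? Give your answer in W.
P = Fv = 372 N × 10 m/s = 3720 W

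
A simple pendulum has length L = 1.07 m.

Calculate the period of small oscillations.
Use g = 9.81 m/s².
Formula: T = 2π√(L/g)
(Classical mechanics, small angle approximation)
T = 2π√(L/g) = 2π√(1.07/9.81) = 2.075 s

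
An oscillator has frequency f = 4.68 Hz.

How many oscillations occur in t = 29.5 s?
n = f×t = 4.68×29.5 = 138.1 oscillations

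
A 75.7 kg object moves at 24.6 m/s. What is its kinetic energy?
KE = ½mv² = ½×75.7×24.6² = 22905.31 J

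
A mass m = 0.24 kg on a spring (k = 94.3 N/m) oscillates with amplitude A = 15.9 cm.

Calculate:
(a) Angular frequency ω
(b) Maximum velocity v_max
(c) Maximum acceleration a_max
ω = √(k/m) = √(94.3/0.24) = 19.82 rad/s
v_max = ωA = 19.82×0.159 = 3.152 m/s
a_max = ω²A = 19.82²×0.159 = 62.47 m/s²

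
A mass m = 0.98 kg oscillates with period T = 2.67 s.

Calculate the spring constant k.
T = 2π√(m/k) → k = m(2π/T)² = 0.98×(2π/2.67)² = 5.427 N/m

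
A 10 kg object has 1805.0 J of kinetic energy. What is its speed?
KE = ½mv² → v = √(2KE/m) = √(2×1805.0/10) = 19.0 m/s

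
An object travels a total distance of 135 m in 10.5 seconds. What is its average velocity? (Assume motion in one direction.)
v_avg = Δd / Δt = 135 / 10.5 = 12.86 m/s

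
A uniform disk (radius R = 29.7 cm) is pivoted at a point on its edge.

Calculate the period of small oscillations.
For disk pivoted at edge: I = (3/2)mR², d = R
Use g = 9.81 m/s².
I/m = (3/2)R² = 0.1323 m²; d = R = 0.297 m
T = 2π√((3/2)R²/(gR)) = 2π√(3R/(2g)) = 1.339 s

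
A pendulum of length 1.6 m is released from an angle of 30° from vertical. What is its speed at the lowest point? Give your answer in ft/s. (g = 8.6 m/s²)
h = L(1 − cosθ) = 1.6×(1 − cos30°) = 0.2144 m
v = √(2gh) = √(2×8.6×0.2144) = 1.92 m/s = 6.3 ft/s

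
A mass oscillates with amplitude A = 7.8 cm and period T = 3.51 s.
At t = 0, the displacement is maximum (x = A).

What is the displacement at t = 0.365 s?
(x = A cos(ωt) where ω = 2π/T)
ω = 2π/T = 2π/3.51 = 1.79 rad/s
x = A cos(ωt) = 7.8×cos(1.79×0.365) = 6.193 cm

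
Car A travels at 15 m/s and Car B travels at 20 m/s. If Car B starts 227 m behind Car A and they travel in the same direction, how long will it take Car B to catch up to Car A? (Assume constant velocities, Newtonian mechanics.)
Relative speed: v_rel = 20 - 15 = 5 m/s
Time to catch: t = d₀/v_rel = 227/5 = 45.4 s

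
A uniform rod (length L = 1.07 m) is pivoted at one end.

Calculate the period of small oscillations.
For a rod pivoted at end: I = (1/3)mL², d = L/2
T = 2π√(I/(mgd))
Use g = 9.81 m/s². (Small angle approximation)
I/m = (1/3)L² = 0.3816 m²; d = L/2 = 0.535 m
T = 2π√(I/(mgd)) = 2π√(0.3816/(9.81×0.535)) = 1.694 s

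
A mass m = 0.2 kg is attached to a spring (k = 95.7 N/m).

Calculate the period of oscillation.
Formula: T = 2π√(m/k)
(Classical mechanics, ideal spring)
T = 2π√(m/k) = 2π√(0.2/95.7) = 0.2872 s; f = 1/T = 3.481 Hz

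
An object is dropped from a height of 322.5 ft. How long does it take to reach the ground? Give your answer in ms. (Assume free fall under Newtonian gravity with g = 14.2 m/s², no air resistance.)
t = √(2h/g) (with unit conversion) = 3721.0 ms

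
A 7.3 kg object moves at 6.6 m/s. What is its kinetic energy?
KE = ½mv² = ½×7.3×6.6² = 158.994 J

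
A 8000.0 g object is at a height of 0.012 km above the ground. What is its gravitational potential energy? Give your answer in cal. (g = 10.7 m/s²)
PE = mgh = 8 kg × 10.7 m/s² × 12 m = 1027 J = 245.5 cal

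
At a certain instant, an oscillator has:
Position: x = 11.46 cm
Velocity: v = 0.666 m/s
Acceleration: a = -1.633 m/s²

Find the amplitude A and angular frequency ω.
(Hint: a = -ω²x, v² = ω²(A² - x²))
a = −ω²x → ω = √(|a|/x) = √(1.633/0.1146) = 3.775 rad/s
v² = ω²(A² − x²) → A = √(x² + v²/ω²) = √(0.1146² + 0.666²/3.775²) = 0.2104 m = 21.04 cm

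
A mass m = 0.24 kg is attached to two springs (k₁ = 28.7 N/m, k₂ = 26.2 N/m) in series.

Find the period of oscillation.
k_eq = k₁k₂/(k₁+k₂) = 13.7 N/m
T = 2π√(m/k_eq) = 2π√(0.24/13.7) = 0.8317 s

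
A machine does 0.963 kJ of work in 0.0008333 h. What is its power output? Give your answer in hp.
P = W/t = 963 J / 3 s = 321 W = 0.4305 hp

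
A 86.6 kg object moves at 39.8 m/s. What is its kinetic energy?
KE = ½mv² = ½×86.6×39.8² = 68588.93 J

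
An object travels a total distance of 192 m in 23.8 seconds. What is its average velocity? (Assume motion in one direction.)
v_avg = Δd / Δt = 192 / 23.8 = 8.07 m/s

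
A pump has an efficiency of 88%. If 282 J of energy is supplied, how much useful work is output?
W_out = η × W_in = 0.88 × 282 = 248.16 J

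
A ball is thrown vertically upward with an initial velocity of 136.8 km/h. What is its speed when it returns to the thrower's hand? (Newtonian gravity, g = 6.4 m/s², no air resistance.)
By conservation of energy, the ball returns at the same speed = 136.8 km/h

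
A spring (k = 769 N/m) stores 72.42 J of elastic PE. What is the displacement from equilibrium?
PE = ½kx² → x = √(2PE/k) = √(2×72.42/769) = 0.434 m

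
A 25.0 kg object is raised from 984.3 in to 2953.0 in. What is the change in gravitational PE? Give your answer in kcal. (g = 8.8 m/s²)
ΔPE = mg(h₂ − h₁) = 25 kg × 8.8 m/s² × (75.01 − 25) m = 1.1e+04 J = 2.629 kcal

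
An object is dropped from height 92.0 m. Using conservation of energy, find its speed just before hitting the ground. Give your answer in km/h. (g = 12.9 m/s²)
mgh = ½mv² → v = √(2gh) = √(2×12.9×92) = 48.72 m/s = 175.4 km/h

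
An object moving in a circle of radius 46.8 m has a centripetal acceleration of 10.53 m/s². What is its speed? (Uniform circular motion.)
v = √(a_c × r) = √(10.53 × 46.8) = 22.2 m/s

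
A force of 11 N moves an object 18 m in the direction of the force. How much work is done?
W = Fd = 11×18 = 198.0 J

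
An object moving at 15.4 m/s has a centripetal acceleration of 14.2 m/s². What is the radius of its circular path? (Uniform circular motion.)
r = v²/a_c = 15.4²/14.2 = 16.7 m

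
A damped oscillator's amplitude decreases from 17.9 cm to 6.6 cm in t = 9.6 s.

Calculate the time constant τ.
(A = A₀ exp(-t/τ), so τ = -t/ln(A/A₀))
A/A₀ = 6.6/17.9 = 0.3687; ln(A/A₀) = -0.9977
τ = −t/ln(A/A₀) = −9.6/-0.9977 = 9.622 s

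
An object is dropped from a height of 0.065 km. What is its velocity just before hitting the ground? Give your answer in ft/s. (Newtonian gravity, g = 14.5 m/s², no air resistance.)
v = √(2gh) (with unit conversion) = 142.4 ft/s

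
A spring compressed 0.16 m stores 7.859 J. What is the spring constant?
PE = ½kx² → k = 2PE/x² = 2×7.859/0.16² = 614.0 N/m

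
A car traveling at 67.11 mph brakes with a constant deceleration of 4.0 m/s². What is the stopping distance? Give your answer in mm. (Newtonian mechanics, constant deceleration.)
d = v₀² / (2a) (with unit conversion) = 112500.0 mm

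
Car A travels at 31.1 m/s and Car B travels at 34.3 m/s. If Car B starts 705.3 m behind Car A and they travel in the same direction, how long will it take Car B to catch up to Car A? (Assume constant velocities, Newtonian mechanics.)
Relative speed: v_rel = 34.3 - 31.1 = 3.2 m/s
Time to catch: t = d₀/v_rel = 705.3/3.2 = 220.41 s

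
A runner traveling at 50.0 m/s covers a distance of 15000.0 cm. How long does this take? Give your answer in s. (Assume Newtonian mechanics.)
t = d/v (with unit conversion) = 3.0 s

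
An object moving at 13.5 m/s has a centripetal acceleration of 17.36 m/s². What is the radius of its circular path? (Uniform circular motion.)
r = v²/a_c = 13.5²/17.36 = 10.5 m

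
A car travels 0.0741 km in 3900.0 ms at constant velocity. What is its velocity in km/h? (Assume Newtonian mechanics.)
v = d/t (with unit conversion) = 68.4 km/h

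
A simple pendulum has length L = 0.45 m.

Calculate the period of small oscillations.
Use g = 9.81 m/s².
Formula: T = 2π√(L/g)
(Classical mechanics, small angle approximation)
T = 2π√(L/g) = 2π√(0.45/9.81) = 1.346 s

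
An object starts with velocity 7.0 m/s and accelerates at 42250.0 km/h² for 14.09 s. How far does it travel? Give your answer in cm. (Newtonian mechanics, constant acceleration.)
d = v₀t + ½at² (with unit conversion) = 42220.0 cm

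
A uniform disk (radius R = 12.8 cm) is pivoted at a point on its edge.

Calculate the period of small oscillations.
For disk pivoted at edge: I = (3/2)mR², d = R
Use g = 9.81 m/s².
I/m = (3/2)R² = 0.02458 m²; d = R = 0.128 m
T = 2π√((3/2)R²/(gR)) = 2π√(3R/(2g)) = 0.879 s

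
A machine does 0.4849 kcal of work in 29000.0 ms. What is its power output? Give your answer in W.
P = W/t = 2029 J / 29 s = 69.96 W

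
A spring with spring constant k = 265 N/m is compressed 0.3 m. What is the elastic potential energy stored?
PE = ½kx² = ½×265×0.3² = 11.92 J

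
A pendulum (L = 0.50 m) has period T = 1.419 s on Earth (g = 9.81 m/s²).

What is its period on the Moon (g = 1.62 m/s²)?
T = 2π√(L/g), so T_moon/T_earth = √(g_earth/g_moon)
T_moon = 2π√(0.5/1.62) = 3.491 s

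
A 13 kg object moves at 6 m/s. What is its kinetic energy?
KE = ½mv² = ½×13×6² = 234.0 J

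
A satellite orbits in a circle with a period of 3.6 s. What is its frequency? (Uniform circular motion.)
f = 1/T = 1/3.6 = 0.2778 Hz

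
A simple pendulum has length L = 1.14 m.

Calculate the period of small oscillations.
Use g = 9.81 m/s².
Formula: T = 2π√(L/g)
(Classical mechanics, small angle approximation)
T = 2π√(L/g) = 2π√(1.14/9.81) = 2.142 s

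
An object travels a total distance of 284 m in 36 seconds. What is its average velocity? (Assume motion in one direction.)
v_avg = Δd / Δt = 284 / 36 = 7.89 m/s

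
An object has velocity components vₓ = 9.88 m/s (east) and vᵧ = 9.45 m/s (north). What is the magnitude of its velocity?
|v| = √(vₓ² + vᵧ²) = √(9.88² + 9.45²) = √(186.917) = 13.67 m/s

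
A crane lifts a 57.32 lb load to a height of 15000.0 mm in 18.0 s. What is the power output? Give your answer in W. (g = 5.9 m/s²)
W = mgh = 26×5.9×15 = 2301 J
P = W/t = 2301/18 = 127.8 W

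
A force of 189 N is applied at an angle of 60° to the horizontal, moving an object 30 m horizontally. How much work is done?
W = Fd cosθ = 189×30×cos(60°) = 2835.0 J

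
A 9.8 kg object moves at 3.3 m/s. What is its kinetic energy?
KE = ½mv² = ½×9.8×3.3² = 53.361 J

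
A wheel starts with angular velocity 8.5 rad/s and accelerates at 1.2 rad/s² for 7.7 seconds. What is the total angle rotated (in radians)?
θ = ω₀t + ½αt² = 8.5×7.7 + ½×1.2×7.7² = 101.02 rad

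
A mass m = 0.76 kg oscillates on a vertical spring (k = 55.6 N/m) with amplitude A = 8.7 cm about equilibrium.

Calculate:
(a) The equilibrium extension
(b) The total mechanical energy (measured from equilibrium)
x_eq = mg/k = 0.76×9.81/55.6 = 0.1341 m = 13.41 cm
E = ½kA² = ½×55.6×(0.087)² = 0.2104 J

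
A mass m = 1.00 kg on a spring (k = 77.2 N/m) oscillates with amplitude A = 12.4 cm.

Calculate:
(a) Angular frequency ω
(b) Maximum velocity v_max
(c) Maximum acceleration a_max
ω = √(k/m) = √(77.2/1.0) = 8.786 rad/s
v_max = ωA = 8.786×0.124 = 1.09 m/s
a_max = ω²A = 8.786²×0.124 = 9.573 m/s²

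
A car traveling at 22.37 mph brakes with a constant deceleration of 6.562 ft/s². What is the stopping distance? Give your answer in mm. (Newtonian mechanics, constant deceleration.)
d = v₀² / (2a) (with unit conversion) = 25000.0 mm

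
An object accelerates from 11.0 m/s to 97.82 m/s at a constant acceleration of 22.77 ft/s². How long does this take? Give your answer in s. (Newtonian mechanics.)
t = (v - v₀)/a (with unit conversion) = 12.51 s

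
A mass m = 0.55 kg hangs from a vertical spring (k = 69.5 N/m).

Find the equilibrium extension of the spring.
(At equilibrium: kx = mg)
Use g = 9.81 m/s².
x_eq = mg/k = 0.55×9.81/69.5 = 0.07763 m = 7.763 cm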